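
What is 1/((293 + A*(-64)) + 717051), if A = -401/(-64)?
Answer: 1/716943 ≈ 1.3948e-6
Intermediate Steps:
A = 401/64 (A = -401*(-1/64) = 401/64 ≈ 6.2656)
1/((293 + A*(-64)) + 717051) = 1/((293 + (401/64)*(-64)) + 717051) = 1/((293 - 401) + 717051) = 1/(-108 + 717051) = 1/716943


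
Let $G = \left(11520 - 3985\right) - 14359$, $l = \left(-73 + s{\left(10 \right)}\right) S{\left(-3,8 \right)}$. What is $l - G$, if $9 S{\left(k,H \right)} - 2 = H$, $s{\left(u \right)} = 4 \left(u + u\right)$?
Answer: $\frac{61486}{9} \approx 6831.8$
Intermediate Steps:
$s{\left(u \right)} = 8 u$ ($s{\left(u \right)} = 4 \cdot 2 u = 8 u$)
$S{\left(k,H \right)} = \frac{2}{9} + \frac{H}{9}$
$l = \frac{70}{9}$ ($l = \left(-73 + 8 \cdot 10\right) \left(\frac{2}{9} + \frac{1}{9} \cdot 8\right) = \left(-73 + 80\right) \left(\frac{2}{9} + \frac{8}{9}\right) = 7 \cdot \frac{10}{9} = \frac{70}{9} \approx 7.7778$)
$G = -6824$ ($G = 7535 - 14359 = -6824$)
$l - G = \frac{70}{9} - -6824 = \frac{70}{9} + 6824 = \frac{61486}{9}$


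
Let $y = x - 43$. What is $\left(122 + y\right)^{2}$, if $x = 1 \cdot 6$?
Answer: $7225$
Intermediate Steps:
$x = 6$
$y = -37$ ($y = 6 - 43 = -37$)
$\left(122 + y\right)^{2} = \left(122 - 37\right)^{2} = 85^{2} = 7225$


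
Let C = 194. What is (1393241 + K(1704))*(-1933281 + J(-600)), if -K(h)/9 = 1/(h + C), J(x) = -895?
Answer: -2557339857186992/949 ≈ -2.6948e+12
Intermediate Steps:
K(h) = -9/(194 + h) (K(h) = -9/(h + 194) = -9/(194 + h))
(1393241 + K(1704))*(-1933281 + J(-600)) = (1393241 - 9/(194 + 1704))*(-1933281 - 895) = (1393241 - 9/1898)*(-1934176) = (2644371409/1898)*(-1934176) = -2557339857186992/949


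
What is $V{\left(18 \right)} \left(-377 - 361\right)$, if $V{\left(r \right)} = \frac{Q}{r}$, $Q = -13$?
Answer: $533$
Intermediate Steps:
$V{\left(r \right)} = - \frac{13}{r}$
$V{\left(18 \right)} \left(-377 - 361\right) = - \frac{13}{18} \left(-377 - 361\right) = \left(-13\right) \frac{1}{18} \left(-738\right) = \left(- \frac{13}{18}\right) \left(-738\right) = 533$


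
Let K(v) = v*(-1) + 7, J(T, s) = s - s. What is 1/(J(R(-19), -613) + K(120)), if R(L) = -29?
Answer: -1/113 ≈ -0.0088496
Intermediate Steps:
J(T, s) = 0
K(v) = 7 - v (K(v) = -v + 7 = 7 - v)
1/(J(R(-19), -613) + K(120)) = 1/(0 + (7 - 1*120)) = 1/(0 + (7 - 120)) = 1/(0 - 113) = 1/(-113) = -1/113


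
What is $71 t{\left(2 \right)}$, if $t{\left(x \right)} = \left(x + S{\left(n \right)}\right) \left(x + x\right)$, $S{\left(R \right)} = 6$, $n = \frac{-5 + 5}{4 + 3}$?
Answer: $2272$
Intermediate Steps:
$n = 0$ ($n = \frac{0}{7} = 0 \cdot \frac{1}{7} = 0$)
$t{\left(x \right)} = 2 x \left(6 + x\right)$ ($t{\left(x \right)} = \left(x + 6\right) \left(x + x\right) = \left(6 + x\right) 2 x = 2 x \left(6 + x\right)$)
$71 t{\left(2 \right)} = 71 \cdot 2 \cdot 2 \left(6 + 2\right) = 71 \cdot 2 \cdot 2 \cdot 8 = 71 \cdot 32 = 2272$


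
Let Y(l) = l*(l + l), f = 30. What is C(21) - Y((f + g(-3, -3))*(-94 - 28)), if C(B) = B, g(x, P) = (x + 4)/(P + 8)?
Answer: -678739643/25 ≈ -2.7150e+7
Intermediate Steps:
g(x, P) = (4 + x)/(8 + P)
Y(l) = 2*l**2 (Y(l) = l*(2*l) = 2*l**2)
C(21) - Y((f + g(-3, -3))*(-94 - 28)) = 21 - 2*((30 + (4 - 3)/(8 - 3))*(-94 - 28))**2 = 21 - 2*((30 + 1/5)*(-122))**2 = 21 - 2*((151/5)*(-122))**2 = 21 - 2*(-18422/5)**2 = 21 - 2*339370084/25 = 21 - 1*678740168/25 = 21 - 678740168/25 = -678739643/25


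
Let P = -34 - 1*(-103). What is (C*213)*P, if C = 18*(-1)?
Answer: -264546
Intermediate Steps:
C = -18
P = 69 (P = -34 + 103 = 69)
(C*213)*P = -18*213*69 = -3834*69 = -264546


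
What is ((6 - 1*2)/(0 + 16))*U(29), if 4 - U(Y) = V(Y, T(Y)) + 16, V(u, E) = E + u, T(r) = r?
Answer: -35/2 ≈ -17.500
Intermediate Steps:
U(Y) = -12 - 2*Y (U(Y) = 4 - ((Y + Y) + 16) = 4 - (2*Y + 16) = 4 - (16 + 2*Y) = 4 + (-16 - 2*Y) = -12 - 2*Y)
((6 - 1*2)/(0 + 16))*U(29) = ((6 - 1*2)/(0 + 16))*(-12 - 2*29) = ((6 - 2)/16)*(-12 - 58) = (4*(1/16))*(-70) = (¼)*(-70) = -35/2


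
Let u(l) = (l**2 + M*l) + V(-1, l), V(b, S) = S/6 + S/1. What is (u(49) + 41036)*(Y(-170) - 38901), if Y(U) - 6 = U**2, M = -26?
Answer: -2531943395/6 ≈ -4.2199e+8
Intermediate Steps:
V(b, S) = 7*S/6 (V(b, S) = S*(1/6) + S*1 = S/6 + S = 7*S/6)
Y(U) = 6 + U**2
u(l) = l**2 - 149*l/6 (u(l) = (l**2 - 26*l) + 7*l/6 = l**2 - 149*l/6)
(u(49) + 41036)*(Y(-170) - 38901) = ((1/6)*49*(-149 + 6*49) + 41036)*((6 + (-170)**2) - 38901) = ((1/6)*49*(-149 + 294) + 41036)*((6 + 28900) - 38901) = ((1/6)*49*145 + 41036)*(28906 - 38901) = (7105/6 + 41036)*(-9995) = (253321/6)*(-9995) = -2531943395/6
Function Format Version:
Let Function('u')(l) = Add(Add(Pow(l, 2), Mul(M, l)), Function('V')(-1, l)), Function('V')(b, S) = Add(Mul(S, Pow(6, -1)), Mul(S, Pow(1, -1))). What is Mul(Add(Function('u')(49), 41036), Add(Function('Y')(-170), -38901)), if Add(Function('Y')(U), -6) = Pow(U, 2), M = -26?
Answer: Rational(-2531943395, 6) ≈ -4.2199e+8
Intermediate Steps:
Function('V')(b, S) = Mul(Rational(7, 6), S) (Function('V')(b, S) = Add(Mul(S, Rational(1, 6)), Mul(S, 1)) = Add(Mul(Rational(1, 6), S), S) = Mul(Rational(7, 6), S))
Function('Y')(U) = Add(6, Pow(U, 2))
Function('u')(l) = Add(Pow(l, 2), Mul(Rational(-149, 6), l)) (Function('u')(l) = Add(Add(Pow(l, 2), Mul(-26, l)), Mul(Rational(7, 6), l)) = Add(Pow(l, 2), Mul(Rational(-149, 6), l)))
Mul(Add(Function('u')(49), 41036), Add(Function('Y')(-170), -38901)) = Mul(Add(Mul(Rational(1, 6), 49, Add(-149, Mul(6, 49))), 41036), Add(Add(6, Pow(-170, 2)), -38901)) = Mul(Add(Mul(Rational(1, 6), 49, Add(-149, 294)), 41036), Add(Add(6, 28900), -38901)) = Mul(Add(Mul(Rational(1, 6), 49, 145), 41036), Add(28906, -38901)) = Mul(Add(Rational(7105, 6), 41036), -9995) = Mul(Rational(253321, 6), -9995) = Rational(-2531943395, 6)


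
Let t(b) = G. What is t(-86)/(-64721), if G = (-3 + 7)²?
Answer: -16/64721 ≈ -0.00024721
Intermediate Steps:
G = 16 (G = 4² = 16)
t(b) = 16
t(-86)/(-64721) = 16/(-64721) = 16*(-1/64721) = -16/64721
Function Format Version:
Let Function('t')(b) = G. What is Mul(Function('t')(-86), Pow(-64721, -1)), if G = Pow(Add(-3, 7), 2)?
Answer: Rational(-16, 64721) ≈ -0.00024721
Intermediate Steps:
G = 16 (G = Pow(4, 2) = 16)
Function('t')(b) = 16
Mul(Function('t')(-86), Pow(-64721, -1)) = Mul(16, Pow(-64721, -1)) = Mul(16, Rational(-1, 64721)) = Rational(-16, 64721)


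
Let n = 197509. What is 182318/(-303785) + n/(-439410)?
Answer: -28022524789/26697233370 ≈ -1.0496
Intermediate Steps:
182318/(-303785) + n/(-439410) = 182318/(-303785) + 197509/(-439410) = 182318*(-1/303785) + 197509*(-1/439410) = -182318/303785 - 197509/439410 = -28022524789/26697233370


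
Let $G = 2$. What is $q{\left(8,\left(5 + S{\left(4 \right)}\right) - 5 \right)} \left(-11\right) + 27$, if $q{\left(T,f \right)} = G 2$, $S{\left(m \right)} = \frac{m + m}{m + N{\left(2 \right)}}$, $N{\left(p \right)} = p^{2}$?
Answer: $-17$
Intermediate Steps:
$S{\left(m \right)} = \frac{2 m}{4 + m}$ ($S{\left(m \right)} = \frac{m + m}{m + 2^{2}} = \frac{2 m}{m + 4} = \frac{2 m}{4 + m}$)
$q{\left(T,f \right)} = 4$ ($q{\left(T,f \right)} = 2 \cdot 2 = 4$)
$q{\left(8,\left(5 + S{\left(4 \right)}\right) - 5 \right)} \left(-11\right) + 27 = 4 \left(-11\right) + 27 = -44 + 27 = -17$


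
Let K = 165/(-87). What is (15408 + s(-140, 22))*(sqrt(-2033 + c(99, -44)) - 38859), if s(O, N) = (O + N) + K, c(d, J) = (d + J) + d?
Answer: -17228331945/29 + 443355*I*sqrt(1879)/29 ≈ -5.9408e+8 + 6.627e+5*I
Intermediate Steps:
c(d, J) = J + 2*d (c(d, J) = (J + d) + d = J + 2*d)
K = -55/29 (K = 165*(-1/87) = -55/29 ≈ -1.8966)
s(O, N) = -55/29 + N + O (s(O, N) = (O + N) - 55/29 = (N + O) - 55/29 = -55/29 + N + O)
(15408 + s(-140, 22))*(sqrt(-2033 + c(99, -44)) - 38859) = (15408 + (-55/29 + 22 - 140))*(sqrt(-2033 + (-44 + 2*99)) - 38859) = (15408 - 3477/29)*(sqrt(-2033 + (-44 + 198)) - 38859) = 443355*(sqrt(-2033 + 154) - 38859)/29 = 443355*(sqrt(-1879) - 38859)/29 = 443355*(I*sqrt(1879) - 38859)/29 = 443355*(-38859 + I*sqrt(1879))/29 = -17228331945/29 + 443355*I*sqrt(1879)/29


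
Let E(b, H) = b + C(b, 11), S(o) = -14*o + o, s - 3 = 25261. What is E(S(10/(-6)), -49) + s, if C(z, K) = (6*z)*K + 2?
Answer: 80153/3 ≈ 26718.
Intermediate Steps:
C(z, K) = 2 + 6*K*z (C(z, K) = 6*K*z + 2 = 2 + 6*K*z)
s = 25264 (s = 3 + 25261 = 25264)
S(o) = -13*o
E(b, H) = 2 + 67*b (E(b, H) = b + (2 + 6*11*b) = b + (2 + 66*b) = 2 + 67*b)
E(S(10/(-6)), -49) + s = (2 + 67*(-130/(-6))) + 25264 = (2 + 67*(-130*(-1)/6)) + 25264 = (2 + 67*(-13*(-5/3))) + 25264 = (2 + 67*(65/3)) + 25264 = (2 + 4355/3) + 25264 = 4361/3 + 25264 = 80153/3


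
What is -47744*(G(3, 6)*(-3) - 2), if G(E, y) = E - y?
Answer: -334208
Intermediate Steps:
-47744*(G(3, 6)*(-3) - 2) = -47744*((3 - 1*6)*(-3) - 2) = -47744*((3 - 6)*(-3) - 2) = -47744*(-3*(-3) - 2) = -47744*(9 - 2) = -47744*7 = -334208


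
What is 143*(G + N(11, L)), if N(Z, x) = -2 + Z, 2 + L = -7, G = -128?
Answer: -17017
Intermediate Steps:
L = -9 (L = -2 - 7 = -9)
143*(G + N(11, L)) = 143*(-128 + (-2 + 11)) = 143*(-128 + 9) = 143*(-119) = -17017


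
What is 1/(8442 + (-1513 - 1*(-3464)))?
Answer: 1/10393 ≈ 9.6219e-5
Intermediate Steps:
1/(8442 + (-1513 - 1*(-3464))) = 1/(8442 + (-1513 + 3464)) = 1/(8442 + 1951) = 1/10393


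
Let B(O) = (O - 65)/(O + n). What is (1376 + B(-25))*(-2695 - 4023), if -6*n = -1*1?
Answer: -1380978952/149 ≈ -9.2683e+6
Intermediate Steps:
n = 1/6 (n = -(-1)/6 = -1/6*(-1) = 1/6 ≈ 0.16667)
B(O) = (-65 + O)/(1/6 + O) (B(O) = (O - 65)/(O + 1/6) = (-65 + O)/(1/6 + O))
(1376 + B(-25))*(-2695 - 4023) = (1376 + 6*(-65 - 25)/(1 + 6*(-25)))*(-2695 - 4023) = (1376 + 6*(-90)/(1 - 150))*(-6718) = (1376 + 6*(-90)/(-149))*(-6718) = (1376 + 6*(-1/149)*(-90))*(-6718) = (1376 + 540/149)*(-6718) = (205564/149)*(-6718) = -1380978952/149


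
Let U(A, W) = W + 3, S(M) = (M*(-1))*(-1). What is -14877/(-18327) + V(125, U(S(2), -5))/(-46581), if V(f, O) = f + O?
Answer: 76747924/94854443 ≈ 0.80911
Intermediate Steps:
S(M) = M (S(M) = -M*(-1) = M)
U(A, W) = 3 + W
V(f, O) = O + f
-14877/(-18327) + V(125, U(S(2), -5))/(-46581) = -14877/(-18327) + ((3 - 5) + 125)/(-46581) = -14877*(-1/18327) + (-2 + 125)*(-1/46581) = 4959/6109 + 123*(-1/46581) = 4959/6109 - 41/15527 = 76747924/94854443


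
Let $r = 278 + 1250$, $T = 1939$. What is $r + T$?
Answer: $3467$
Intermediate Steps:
$r = 1528$
$r + T = 1528 + 1939 = 3467$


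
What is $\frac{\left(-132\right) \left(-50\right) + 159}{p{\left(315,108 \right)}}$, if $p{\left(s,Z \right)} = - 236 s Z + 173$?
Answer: $- \frac{6759}{8028547} \approx -0.00084187$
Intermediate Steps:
$p{\left(s,Z \right)} = 173 - 236 Z s$ ($p{\left(s,Z \right)} = - 236 Z s + 173 = 173 - 236 Z s$)
$\frac{\left(-132\right) \left(-50\right) + 159}{p{\left(315,108 \right)}} = \frac{\left(-132\right) \left(-50\right) + 159}{173 - 25488 \cdot 315} = \frac{6600 + 159}{173 - 8028720} = \frac{6759}{-8028547} = 6759 \left(- \frac{1}{8028547}\right) = - \frac{6759}{8028547}$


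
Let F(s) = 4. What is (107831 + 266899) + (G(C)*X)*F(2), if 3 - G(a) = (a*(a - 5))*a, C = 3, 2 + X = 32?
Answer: 377250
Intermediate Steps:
X = 30 (X = -2 + 32 = 30)
G(a) = 3 - a**2*(-5 + a) (G(a) = 3 - a*(a - 5)*a = 3 - a*(-5 + a)*a = 3 - a**2*(-5 + a))
(107831 + 266899) + (G(C)*X)*F(2) = (107831 + 266899) + ((3 - 1*3**3 + 5*3**2)*30)*4 = 374730 + ((3 - 1*27 + 5*9)*30)*4 = 374730 + ((3 - 27 + 45)*30)*4 = 374730 + (21*30)*4 = 374730 + 630*4 = 374730 + 2520 = 377250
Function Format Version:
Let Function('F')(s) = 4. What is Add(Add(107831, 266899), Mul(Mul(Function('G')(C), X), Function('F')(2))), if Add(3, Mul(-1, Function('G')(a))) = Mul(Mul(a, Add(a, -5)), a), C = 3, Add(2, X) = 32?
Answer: 377250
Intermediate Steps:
X = 30 (X = Add(-2, 32) = 30)
Function('G')(a) = Add(3, Mul(-1, Pow(a, 2), Add(-5, a))) (Function('G')(a) = Add(3, Mul(-1, Mul(Mul(a, Add(a, -5)), a))) = Add(3, Mul(-1, Mul(Mul(a, Add(-5, a)), a))) = Add(3, Mul(-1, Mul(Pow(a, 2), Add(-5, a)))) = Add(3, Mul(-1, Pow(a, 2), Add(-5, a))))
Add(Add(107831, 266899), Mul(Mul(Function('G')(C), X), Function('F')(2))) = Add(Add(107831, 266899), Mul(Mul(Add(3, Mul(-1, Pow(3, 3)), Mul(5, Pow(3, 2))), 30), 4)) = Add(374730, Mul(Mul(Add(3, Mul(-1, 27), Mul(5, 9)), 30), 4)) = Add(374730, Mul(Mul(Add(3, -27, 45), 30), 4)) = Add(374730, Mul(Mul(21, 30), 4)) = Add(374730, Mul(630, 4)) = Add(374730, 2520) = 377250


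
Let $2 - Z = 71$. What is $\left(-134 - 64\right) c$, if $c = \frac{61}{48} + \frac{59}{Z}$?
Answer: $- \frac{15147}{184} \approx -82.321$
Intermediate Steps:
$Z = -69$ ($Z = 2 - 71 = -69$)
$c = \frac{153}{368}$ ($c = \frac{61}{48} + \frac{59}{-69} = 61 \cdot \frac{1}{48} + 59 \left(- \frac{1}{69}\right) = \frac{61}{48} - \frac{59}{69} = \frac{153}{368} \approx 0.41576$)
$\left(-134 - 64\right) c = \left(-134 - 64\right) \frac{153}{368} = \left(-198\right) \frac{153}{368} = - \frac{15147}{184}$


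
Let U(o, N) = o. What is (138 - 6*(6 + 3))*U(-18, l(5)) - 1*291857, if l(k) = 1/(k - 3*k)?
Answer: -293369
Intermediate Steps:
l(k) = -1/(2*k) (l(k) = 1/(-2*k) = -1/(2*k))
(138 - 6*(6 + 3))*U(-18, l(5)) - 1*291857 = (138 - 6*(6 + 3))*(-18) - 1*291857 = (138 - 6*9)*(-18) - 291857 = (138 - 54)*(-18) - 291857 = 84*(-18) - 291857 = -1512 - 291857 = -293369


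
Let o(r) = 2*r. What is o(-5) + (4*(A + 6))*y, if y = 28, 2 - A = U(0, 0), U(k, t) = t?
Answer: 886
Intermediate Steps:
A = 2 (A = 2 - 1*0 = 2 + 0 = 2)
o(-5) + (4*(A + 6))*y = 2*(-5) + (4*(2 + 6))*28 = -10 + (4*8)*28 = -10 + 32*28 = -10 + 896 = 886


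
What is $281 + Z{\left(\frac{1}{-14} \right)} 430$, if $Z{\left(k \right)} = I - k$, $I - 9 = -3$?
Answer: $\frac{20242}{7} \approx 2891.7$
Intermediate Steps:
$I = 6$ ($I = 9 - 3 = 6$)
$Z{\left(k \right)} = 6 - k$
$281 + Z{\left(\frac{1}{-14} \right)} 430 = 281 + \left(6 - \frac{1}{-14}\right) 430 = 281 + \left(6 - - \frac{1}{14}\right) 430 = 281 + \left(6 + \frac{1}{14}\right) 430 = 281 + \frac{85}{14} \cdot 430 = 281 + \frac{18275}{7} = \frac{20242}{7}$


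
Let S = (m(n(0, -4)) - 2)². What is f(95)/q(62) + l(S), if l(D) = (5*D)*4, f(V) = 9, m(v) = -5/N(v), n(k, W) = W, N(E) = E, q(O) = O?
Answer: 1413/124 ≈ 11.395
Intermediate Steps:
m(v) = -5/v
S = 9/16 (S = (-5/(-4) - 2)² = (-5*(-¼) - 2)² = (5/4 - 2)² = (-¾)² = 9/16 ≈ 0.56250)
l(D) = 20*D
f(95)/q(62) + l(S) = 9/62 + 20*(9/16) = 9*(1/62) + 45/4 = 9/62 + 45/4 = 1413/124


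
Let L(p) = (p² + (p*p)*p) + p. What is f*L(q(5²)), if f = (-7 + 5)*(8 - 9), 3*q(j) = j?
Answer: 35450/27 ≈ 1313.0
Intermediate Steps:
q(j) = j/3
L(p) = p + p² + p³ (L(p) = (p² + p²*p) + p = (p² + p³) + p = p + p² + p³)
f = 2 (f = -2*(-1) = 2)
f*L(q(5²)) = 2*(((⅓)*5²)*(1 + (⅓)*5² + ((⅓)*5²)²)) = 2*(((⅓)*25)*(1 + (⅓)*25 + ((⅓)*25)²)) = 2*(25*(1 + 25/3 + (25/3)²)/3) = 2*(25*(1 + 25/3 + 625/9)/3) = 2*((25/3)*(709/9)) = 2*(17725/27) = 35450/27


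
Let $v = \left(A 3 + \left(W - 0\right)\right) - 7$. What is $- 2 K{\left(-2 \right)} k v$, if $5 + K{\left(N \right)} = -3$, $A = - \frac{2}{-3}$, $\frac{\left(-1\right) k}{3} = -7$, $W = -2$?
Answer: $-2352$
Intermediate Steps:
$k = 21$ ($k = \left(-3\right) \left(-7\right) = 21$)
$A = \frac{2}{3}$ ($A = \left(-2\right) \left(- \frac{1}{3}\right) = \frac{2}{3} \approx 0.66667$)
$K{\left(N \right)} = -8$ ($K{\left(N \right)} = -5 - 3 = -8$)
$v = -7$ ($v = \left(\frac{2}{3} \cdot 3 - 2\right) - 7 = \left(2 + \left(-2 + 0\right)\right) - 7 = \left(2 - 2\right) - 7 = 0 - 7 = -7$)
$- 2 K{\left(-2 \right)} k v = \left(-2\right) \left(-8\right) 21 \left(-7\right) = 16 \cdot 21 \left(-7\right) = 336 \left(-7\right) = -2352$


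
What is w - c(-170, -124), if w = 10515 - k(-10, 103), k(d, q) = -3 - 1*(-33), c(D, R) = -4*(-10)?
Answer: 10445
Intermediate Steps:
c(D, R) = 40
k(d, q) = 30 (k(d, q) = -3 + 33 = 30)
w = 10485 (w = 10515 - 1*30 = 10515 - 30 = 10485)
w - c(-170, -124) = 10485 - 1*40 = 10485 - 40 = 10445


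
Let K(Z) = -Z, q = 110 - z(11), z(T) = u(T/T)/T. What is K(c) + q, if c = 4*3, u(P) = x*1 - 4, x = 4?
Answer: 98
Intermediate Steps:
u(P) = 0 (u(P) = 4*1 - 4 = 4 - 4 = 0)
z(T) = 0 (z(T) = 0/T = 0)
c = 12
q = 110 (q = 110 - 1*0 = 110 + 0 = 110)
K(c) + q = -1*12 + 110 = -12 + 110 = 98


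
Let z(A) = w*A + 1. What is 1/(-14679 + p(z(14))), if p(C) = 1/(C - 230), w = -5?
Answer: -299/4389022 ≈ -6.8125e-5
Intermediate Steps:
z(A) = 1 - 5*A (z(A) = -5*A + 1 = 1 - 5*A)
p(C) = 1/(-230 + C)
1/(-14679 + p(z(14))) = 1/(-14679 + 1/(-230 + (1 - 5*14))) = 1/(-14679 + 1/(-230 + (1 - 70))) = 1/(-14679 + 1/(-230 - 69)) = 1/(-14679 + 1/(-299)) = 1/(-14679 - 1/299) = 1/(-4389022/299) = -299/4389022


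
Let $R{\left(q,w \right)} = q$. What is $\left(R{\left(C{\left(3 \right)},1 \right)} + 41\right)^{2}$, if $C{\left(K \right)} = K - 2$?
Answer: $1764$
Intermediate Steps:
$C{\left(K \right)} = -2 + K$
$\left(R{\left(C{\left(3 \right)},1 \right)} + 41\right)^{2} = \left(\left(-2 + 3\right) + 41\right)^{2} = \left(1 + 41\right)^{2} = 42^{2} = 1764$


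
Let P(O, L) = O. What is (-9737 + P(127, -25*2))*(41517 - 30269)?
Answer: -108093280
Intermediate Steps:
(-9737 + P(127, -25*2))*(41517 - 30269) = (-9737 + 127)*(41517 - 30269) = -9610*11248 = -108093280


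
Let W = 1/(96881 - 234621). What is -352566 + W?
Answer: -48562440841/137740 ≈ -3.5257e+5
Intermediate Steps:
W = -1/137740 (W = 1/(-137740) = -1/137740 ≈ -7.2601e-6)
-352566 + W = -352566 - 1/137740 = -48562440841/137740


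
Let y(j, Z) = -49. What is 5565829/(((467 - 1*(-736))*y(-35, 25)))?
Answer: -5565829/58947 ≈ -94.421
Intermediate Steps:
5565829/(((467 - 1*(-736))*y(-35, 25))) = 5565829/(((467 - 1*(-736))*(-49))) = 5565829/(((467 + 736)*(-49))) = 5565829/((1203*(-49))) = 5565829/(-58947) = 5565829*(-1/58947) = -5565829/58947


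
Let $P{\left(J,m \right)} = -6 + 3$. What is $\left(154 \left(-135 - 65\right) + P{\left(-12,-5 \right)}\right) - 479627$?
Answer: $-510430$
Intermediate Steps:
$P{\left(J,m \right)} = -3$
$\left(154 \left(-135 - 65\right) + P{\left(-12,-5 \right)}\right) - 479627 = \left(154 \left(-135 - 65\right) - 3\right) - 479627 = \left(154 \left(-200\right) - 3\right) - 479627 = \left(-30800 - 3\right) - 479627 = -30803 - 479627 = -510430$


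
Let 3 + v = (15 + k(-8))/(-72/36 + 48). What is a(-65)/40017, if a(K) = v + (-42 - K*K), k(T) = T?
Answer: -65471/613594 ≈ -0.10670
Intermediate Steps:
v = -131/46 (v = -3 + (15 - 8)/(-72/36 + 48) = -3 + 7/(-72*1/36 + 48) = -3 + 7/(-2 + 48) = -3 + 7/46 = -131/46 ≈ -2.8478)
a(K) = -2063/46 - K² (a(K) = -131/46 + (-42 - K*K) = -131/46 + (-42 - K²) = -2063/46 - K²)
a(-65)/40017 = (-2063/46 - 1*(-65)²)/40017 = (-2063/46 - 1*4225)*(1/40017) = (-2063/46 - 4225)*(1/40017) = -196413/46*1/40017 = -65471/613594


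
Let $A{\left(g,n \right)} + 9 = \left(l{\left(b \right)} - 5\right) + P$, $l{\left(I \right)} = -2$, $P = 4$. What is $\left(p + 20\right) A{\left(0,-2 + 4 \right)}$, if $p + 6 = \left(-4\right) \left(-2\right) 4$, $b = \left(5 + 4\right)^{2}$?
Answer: $-552$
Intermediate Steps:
$b = 81$ ($b = 9^{2} = 81$)
$p = 26$ ($p = -6 + \left(-4\right) \left(-2\right) 4 = -6 + 8 \cdot 4 = -6 + 32 = 26$)
$A{\left(g,n \right)} = -12$ ($A{\left(g,n \right)} = -9 + \left(\left(-2 - 5\right) + 4\right) = -9 + \left(-7 + 4\right) = -9 - 3 = -12$)
$\left(p + 20\right) A{\left(0,-2 + 4 \right)} = \left(26 + 20\right) \left(-12\right) = 46 \left(-12\right) = -552$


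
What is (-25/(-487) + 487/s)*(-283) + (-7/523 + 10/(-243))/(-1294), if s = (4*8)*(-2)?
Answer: 5481719710408445/2562838138944 ≈ 2138.9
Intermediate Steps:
s = -64 (s = 32*(-2) = -64)
(-25/(-487) + 487/s)*(-283) + (-7/523 + 10/(-243))/(-1294) = (-25/(-487) + 487/(-64))*(-283) + (-7/523 + 10/(-243))/(-1294) = (-25*(-1/487) + 487*(-1/64))*(-283) + (-7*1/523 + 10*(-1/243))*(-1/1294) = (25/487 - 487/64)*(-283) + (-7/523 - 10/243)*(-1/1294) = -235569/31168*(-283) - 6931/127089*(-1/1294) = 66666027/31168 + 6931/164453166 = 5481719710408445/2562838138944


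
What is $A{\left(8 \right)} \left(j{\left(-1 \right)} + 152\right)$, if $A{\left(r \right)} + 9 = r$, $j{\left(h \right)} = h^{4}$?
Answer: $-153$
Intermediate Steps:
$A{\left(r \right)} = -9 + r$
$A{\left(8 \right)} \left(j{\left(-1 \right)} + 152\right) = \left(-9 + 8\right) \left(\left(-1\right)^{4} + 152\right) = - (1 + 152) = \left(-1\right) 153 = -153$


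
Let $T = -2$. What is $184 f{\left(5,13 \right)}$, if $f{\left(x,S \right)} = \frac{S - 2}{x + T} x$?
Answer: $\frac{10120}{3} \approx 3373.3$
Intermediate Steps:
$f{\left(x,S \right)} = \frac{x \left(-2 + S\right)}{-2 + x}$ ($f{\left(x,S \right)} = \frac{S - 2}{x - 2} x = \frac{-2 + S}{-2 + x} x = \frac{x \left(-2 + S\right)}{-2 + x}$)
$184 f{\left(5,13 \right)} = 184 \frac{5 \left(-2 + 13\right)}{-2 + 5} = 184 \cdot 5 \cdot \frac{1}{3} \cdot 11 = 184 \cdot \frac{55}{3} = \frac{10120}{3}$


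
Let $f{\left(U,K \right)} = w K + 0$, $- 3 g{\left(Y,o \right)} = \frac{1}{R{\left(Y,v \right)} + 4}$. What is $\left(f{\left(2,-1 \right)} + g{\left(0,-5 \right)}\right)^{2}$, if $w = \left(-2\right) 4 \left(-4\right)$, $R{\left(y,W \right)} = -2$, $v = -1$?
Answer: $\frac{37249}{36} \approx 1034.7$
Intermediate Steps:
$g{\left(Y,o \right)} = - \frac{1}{6}$ ($g{\left(Y,o \right)} = - \frac{1}{3 \left(-2 + 4\right)} = - \frac{1}{3 \cdot 2} = \left(- \frac{1}{3}\right) \frac{1}{2} = - \frac{1}{6}$)
$w = 32$ ($w = \left(-8\right) \left(-4\right) = 32$)
$f{\left(U,K \right)} = 32 K$ ($f{\left(U,K \right)} = 32 K + 0 = 32 K$)
$\left(f{\left(2,-1 \right)} + g{\left(0,-5 \right)}\right)^{2} = \left(32 \left(-1\right) - \frac{1}{6}\right)^{2} = \left(-32 - \frac{1}{6}\right)^{2} = \left(- \frac{193}{6}\right)^{2} = \frac{37249}{36}$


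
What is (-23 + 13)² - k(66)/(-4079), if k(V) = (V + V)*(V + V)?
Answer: 425324/4079 ≈ 104.27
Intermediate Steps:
k(V) = 4*V² (k(V) = (2*V)*(2*V) = 4*V²)
(-23 + 13)² - k(66)/(-4079) = (-23 + 13)² - 4*66²/(-4079) = (-10)² - 4*4356*(-1)/4079 = 100 - 17424*(-1)/4079 = 100 - 1*(-17424/4079) = 100 + 17424/4079 = 425324/4079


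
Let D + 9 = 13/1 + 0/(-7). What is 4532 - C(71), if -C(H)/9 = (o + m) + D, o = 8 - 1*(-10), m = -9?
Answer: 4649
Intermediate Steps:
D = 4 (D = -9 + (13/1 + 0/(-7)) = -9 + (13*1 + 0*(-⅐)) = -9 + (13 + 0) = -9 + 13 = 4)
o = 18 (o = 8 + 10 = 18)
C(H) = -117 (C(H) = -9*((18 - 9) + 4) = -9*(9 + 4) = -9*13 = -117)
4532 - C(71) = 4532 - 1*(-117) = 4532 + 117 = 4649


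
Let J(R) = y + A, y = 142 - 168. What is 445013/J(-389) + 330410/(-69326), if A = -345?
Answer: -15486776674/12859973 ≈ -1204.3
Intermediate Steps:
y = -26
J(R) = -371 (J(R) = -26 - 345 = -371)
445013/J(-389) + 330410/(-69326) = 445013/(-371) + 330410/(-69326) = 445013*(-1/371) + 330410*(-1/69326) = -445013/371 - 165205/34663 = -15486776674/12859973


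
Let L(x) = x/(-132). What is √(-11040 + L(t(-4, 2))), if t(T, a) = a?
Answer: I*√48090306/66 ≈ 105.07*I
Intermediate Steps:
L(x) = -x/132 (L(x) = x*(-1/132) = -x/132)
√(-11040 + L(t(-4, 2))) = √(-11040 - 1/132*2) = √(-11040 - 1/66) = √(-728641/66) = I*√48090306/66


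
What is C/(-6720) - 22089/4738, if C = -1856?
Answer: -2181943/497490 ≈ -4.3859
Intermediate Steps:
C/(-6720) - 22089/4738 = -1856/(-6720) - 22089/4738 = -1856*(-1/6720) - 22089*1/4738 = 29/105 - 22089/4738 = -2181943/497490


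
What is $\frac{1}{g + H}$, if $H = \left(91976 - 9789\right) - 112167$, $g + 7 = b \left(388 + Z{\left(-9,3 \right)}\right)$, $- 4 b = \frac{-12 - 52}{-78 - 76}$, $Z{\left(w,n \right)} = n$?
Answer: $- \frac{77}{2312127} \approx -3.3303 \cdot 10^{-5}$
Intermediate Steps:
$b = - \frac{8}{77}$ ($b = - \frac{\left(-12 - 52\right) \frac{1}{-78 - 76}}{4} = - \frac{\left(-64\right) \frac{1}{-154}}{4} = - \frac{\left(-64\right) \left(- \frac{1}{154}\right)}{4} = \left(- \frac{1}{4}\right) \frac{32}{77} = - \frac{8}{77} \approx -0.1039$)
$g = - \frac{3667}{77}$ ($g = -7 - \frac{8 \left(388 + 3\right)}{77} = -7 - \frac{3128}{77} = - \frac{3667}{77} \approx -47.623$)
$H = -29980$ ($H = 82187 - 112167 = -29980$)
$\frac{1}{g + H} = \frac{1}{- \frac{3667}{77} - 29980} = \frac{1}{- \frac{2312127}{77}} = - \frac{77}{2312127}$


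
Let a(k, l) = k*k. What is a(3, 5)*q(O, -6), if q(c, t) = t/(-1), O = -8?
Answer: 54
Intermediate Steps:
a(k, l) = k²
q(c, t) = -t (q(c, t) = t*(-1) = -t)
a(3, 5)*q(O, -6) = 3²*(-1*(-6)) = 9*6 = 54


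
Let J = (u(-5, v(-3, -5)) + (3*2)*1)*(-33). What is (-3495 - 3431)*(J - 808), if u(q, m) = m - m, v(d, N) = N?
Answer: 6967556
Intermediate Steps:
u(q, m) = 0
J = -198 (J = (0 + (3*2)*1)*(-33) = (0 + 6*1)*(-33) = (0 + 6)*(-33) = 6*(-33) = -198)
(-3495 - 3431)*(J - 808) = (-3495 - 3431)*(-198 - 808) = -6926*(-1006) = 6967556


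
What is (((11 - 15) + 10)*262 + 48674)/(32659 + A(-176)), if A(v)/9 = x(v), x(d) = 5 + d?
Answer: 25123/15560 ≈ 1.6146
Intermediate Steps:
A(v) = 45 + 9*v (A(v) = 9*(5 + v) = 45 + 9*v)
(((11 - 15) + 10)*262 + 48674)/(32659 + A(-176)) = (((11 - 15) + 10)*262 + 48674)/(32659 + (45 + 9*(-176))) = ((-4 + 10)*262 + 48674)/(32659 + (45 - 1584)) = (6*262 + 48674)/(32659 - 1539) = (1572 + 48674)/31120 = 50246*(1/31120) = 25123/15560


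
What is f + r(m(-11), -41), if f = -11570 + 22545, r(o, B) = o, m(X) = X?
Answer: 10964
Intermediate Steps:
f = 10975
f + r(m(-11), -41) = 10975 - 11 = 10964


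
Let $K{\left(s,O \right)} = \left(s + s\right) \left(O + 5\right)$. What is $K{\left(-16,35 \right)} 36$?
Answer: $-46080$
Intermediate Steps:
$K{\left(s,O \right)} = 2 s \left(5 + O\right)$
$K{\left(-16,35 \right)} 36 = 2 \left(-16\right) \left(5 + 35\right) 36 = 2 \left(-16\right) 40 \cdot 36 = \left(-1280\right) 36 = -46080$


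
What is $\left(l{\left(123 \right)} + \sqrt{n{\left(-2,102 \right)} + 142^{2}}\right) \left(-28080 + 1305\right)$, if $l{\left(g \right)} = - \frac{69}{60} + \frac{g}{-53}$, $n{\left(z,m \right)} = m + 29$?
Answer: $\frac{19701045}{212} - 80325 \sqrt{2255} \approx -3.7215 \cdot 10^{6}$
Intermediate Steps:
$n{\left(z,m \right)} = 29 + m$
$l{\left(g \right)} = - \frac{23}{20} - \frac{g}{53}$ ($l{\left(g \right)} = \left(-69\right) \frac{1}{60} + g \left(- \frac{1}{53}\right) = - \frac{23}{20} - \frac{g}{53}$)
$\left(l{\left(123 \right)} + \sqrt{n{\left(-2,102 \right)} + 142^{2}}\right) \left(-28080 + 1305\right) = \left(\left(- \frac{23}{20} - \frac{123}{53}\right) + \sqrt{\left(29 + 102\right) + 142^{2}}\right) \left(-28080 + 1305\right) = \left(\left(- \frac{23}{20} - \frac{123}{53}\right) + \sqrt{131 + 20164}\right) \left(-26775\right) = \left(- \frac{3679}{1060} + \sqrt{20295}\right) \left(-26775\right) = \left(- \frac{3679}{1060} + 3 \sqrt{2255}\right) \left(-26775\right) = \frac{19701045}{212} - 80325 \sqrt{2255}$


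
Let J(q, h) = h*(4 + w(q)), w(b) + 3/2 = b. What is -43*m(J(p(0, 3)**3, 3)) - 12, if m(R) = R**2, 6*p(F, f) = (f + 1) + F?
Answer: -984331/324 ≈ -3038.1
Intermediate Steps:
w(b) = -3/2 + b
p(F, f) = 1/6 + F/6 + f/6 (p(F, f) = ((f + 1) + F)/6 = ((1 + f) + F)/6 = (1 + F + f)/6 = 1/6 + F/6 + f/6)
J(q, h) = h*(5/2 + q) (J(q, h) = h*(4 + (-3/2 + q)) = h*(5/2 + q))
-43*m(J(p(0, 3)**3, 3)) - 12 = -43*9*(5 + 2*(1/6 + (1/6)*0 + (1/6)*3)**3)**2/4 - 12 = -43*9*(5 + 2*(1/6 + 0 + 1/2)**3)**2/4 - 12 = -43*9*(5 + 2*(2/3)**3)**2/4 - 12 = -43*9*(5 + 2*(8/27))**2/4 - 12 = -43*9*(5 + 16/27)**2/4 - 12 = -43*((1/2)*3*(151/27))**2 - 12 = -43*(151/18)**2 - 12 = -43*22801/324 - 12 = -980443/324 - 12 = -984331/324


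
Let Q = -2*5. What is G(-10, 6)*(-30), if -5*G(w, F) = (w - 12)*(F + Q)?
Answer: 528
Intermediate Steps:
Q = -10
G(w, F) = -(-12 + w)*(-10 + F)/5 (G(w, F) = -(w - 12)*(F - 10)/5 = -(-12 + w)*(-10 + F)/5)
G(-10, 6)*(-30) = (-24 + 2*(-10) + (12/5)*6 - 1/5*6*(-10))*(-30) = (-24 - 20 + 72/5 + 12)*(-30) = -88/5*(-30) = 528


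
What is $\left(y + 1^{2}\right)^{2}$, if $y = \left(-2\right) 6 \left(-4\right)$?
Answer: $2401$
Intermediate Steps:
$y = 48$ ($y = \left(-12\right) \left(-4\right) = 48$)
$\left(y + 1^{2}\right)^{2} = \left(48 + 1^{2}\right)^{2} = \left(48 + 1\right)^{2} = 49^{2} = 2401$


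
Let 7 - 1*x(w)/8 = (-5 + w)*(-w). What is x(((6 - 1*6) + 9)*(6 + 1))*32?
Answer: 937216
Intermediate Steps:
x(w) = 56 + 8*w*(-5 + w) (x(w) = 56 - 8*(-5 + w)*(-w) = 56 - (-8)*w*(-5 + w) = 56 + 8*w*(-5 + w))
x(((6 - 1*6) + 9)*(6 + 1))*32 = (56 - 40*((6 - 1*6) + 9)*(6 + 1) + 8*(((6 - 1*6) + 9)*(6 + 1))²)*32 = (56 - 40*((6 - 6) + 9)*7 + 8*(((6 - 6) + 9)*7)²)*32 = (56 - 40*(0 + 9)*7 + 8*((0 + 9)*7)²)*32 = (56 - 360*7 + 8*(9*7)²)*32 = (56 - 40*63 + 8*63²)*32 = (56 - 2520 + 8*3969)*32 = (56 - 2520 + 31752)*32 = 29288*32 = 937216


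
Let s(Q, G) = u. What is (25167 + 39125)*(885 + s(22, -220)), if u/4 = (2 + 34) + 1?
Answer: 66413636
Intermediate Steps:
u = 148 (u = 4*((2 + 34) + 1) = 4*(36 + 1) = 4*37 = 148)
s(Q, G) = 148
(25167 + 39125)*(885 + s(22, -220)) = (25167 + 39125)*(885 + 148) = 64292*1033 = 66413636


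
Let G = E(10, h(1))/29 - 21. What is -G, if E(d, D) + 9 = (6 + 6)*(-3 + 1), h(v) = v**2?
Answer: 642/29 ≈ 22.138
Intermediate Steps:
E(d, D) = -33 (E(d, D) = -9 + (6 + 6)*(-3 + 1) = -9 + 12*(-2) = -9 - 24 = -33)
G = -642/29 (G = -33/29 - 21 = -642/29 ≈ -22.138)
-G = -1*(-642/29) = 642/29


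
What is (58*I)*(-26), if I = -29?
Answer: 43732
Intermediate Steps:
(58*I)*(-26) = (58*(-29))*(-26) = -1682*(-26) = 43732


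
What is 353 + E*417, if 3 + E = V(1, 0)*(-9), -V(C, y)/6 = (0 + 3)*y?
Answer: -898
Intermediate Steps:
V(C, y) = -18*y (V(C, y) = -6*(0 + 3)*y = -18*y)
E = -3 (E = -3 - 18*0*(-9) = -3 + 0*(-9) = -3 + 0 = -3)
353 + E*417 = 353 - 3*417 = 353 - 1251 = -898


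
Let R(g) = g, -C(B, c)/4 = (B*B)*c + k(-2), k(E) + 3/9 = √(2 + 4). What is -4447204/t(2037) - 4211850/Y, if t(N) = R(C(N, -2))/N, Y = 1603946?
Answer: -136959239161771592117820/497080124922513335383 - 20382647733*√6/619821521326171 ≈ -275.53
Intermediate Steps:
k(E) = -⅓ + √6 (k(E) = -⅓ + √(2 + 4) = -⅓ + √6)
C(B, c) = 4/3 - 4*√6 - 4*c*B² (C(B, c) = -4*((B*B)*c + (-⅓ + √6)) = -4*(B²*c + (-⅓ + √6)) = -4*(c*B² + (-⅓ + √6)) = -4*(-⅓ + √6 + c*B²) = 4/3 - 4*√6 - 4*c*B²)
t(N) = (4/3 - 4*√6 + 8*N²)/N (t(N) = (4/3 - 4*√6 - 4*(-2)*N²)/N = (4/3 - 4*√6 + 8*N²)/N)
-4447204/t(2037) - 4211850/Y = -4447204*6111/(4*(1 - 3*√6 + 6*2037²)) - 4211850/1603946 = -4447204*6111/(4*(1 - 3*√6 + 6*4149369)) - 4211850*1/1603946 = -4447204*6111/(4*(1 - 3*√6 + 24896214)) - 2105925/801973 = -4447204*6111/(4*(24896215 - 3*√6)) - 2105925/801973 = -4447204/(99584860/6111 - 4*√6/2037) - 2105925/801973 = -2105925/801973 - 4447204/(99584860/6111 - 4*√6/2037)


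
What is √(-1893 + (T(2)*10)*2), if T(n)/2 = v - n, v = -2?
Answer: I*√2053 ≈ 45.31*I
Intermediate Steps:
T(n) = -4 - 2*n (T(n) = 2*(-2 - n) = -4 - 2*n)
√(-1893 + (T(2)*10)*2) = √(-1893 + ((-4 - 2*2)*10)*2) = √(-1893 + ((-4 - 4)*10)*2) = √(-1893 - 8*10*2) = √(-1893 - 80*2) = √(-1893 - 160) = √(-2053) = I*√2053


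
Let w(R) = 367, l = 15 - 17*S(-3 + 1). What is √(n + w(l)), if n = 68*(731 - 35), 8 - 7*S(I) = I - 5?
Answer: √47695 ≈ 218.39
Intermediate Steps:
S(I) = 13/7 - I/7 (S(I) = 8/7 - (I - 5)/7 = 8/7 - (-5 + I)/7 = 8/7 + (5/7 - I/7) = 13/7 - I/7)
l = -150/7 (l = 15 - 17*(13/7 - (-3 + 1)/7) = 15 - 17*(13/7 - ⅐*(-2)) = 15 - 17*(13/7 + 2/7) = 15 - 17*15/7 = 15 - 255/7 = -150/7 ≈ -21.429)
n = 47328 (n = 68*696 = 47328)
√(n + w(l)) = √(47328 + 367) = √47695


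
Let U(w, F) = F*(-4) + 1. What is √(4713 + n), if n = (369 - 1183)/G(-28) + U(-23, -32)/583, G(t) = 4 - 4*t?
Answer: √5381010603562/33814 ≈ 68.602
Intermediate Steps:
U(w, F) = 1 - 4*F (U(w, F) = -4*F + 1 = 1 - 4*F)
n = -229799/33814 (n = (369 - 1183)/(4 - 4*(-28)) + (1 - 4*(-32))/583 = -814/(4 + 112) + (1 + 128)*(1/583) = -814/116 + 129*(1/583) = -814*1/116 + 129/583 = -407/58 + 129/583 = -229799/33814 ≈ -6.7960)
√(4713 + n) = √(4713 - 229799/33814) = √(159135583/33814) = √5381010603562/33814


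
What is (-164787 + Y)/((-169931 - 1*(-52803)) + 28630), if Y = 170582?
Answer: -5795/88498 ≈ -0.065482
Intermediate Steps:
(-164787 + Y)/((-169931 - 1*(-52803)) + 28630) = (-164787 + 170582)/((-169931 - 1*(-52803)) + 28630) = 5795/((-169931 + 52803) + 28630) = 5795/(-117128 + 28630) = 5795/(-88498) = 5795*(-1/88498) = -5795/88498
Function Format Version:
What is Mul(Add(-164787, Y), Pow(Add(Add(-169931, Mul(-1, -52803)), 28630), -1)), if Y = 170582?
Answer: Rational(-5795, 88498) ≈ -0.065482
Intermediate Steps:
Mul(Add(-164787, Y), Pow(Add(Add(-169931, Mul(-1, -52803)), 28630), -1)) = Mul(Add(-164787, 170582), Pow(Add(Add(-169931, Mul(-1, -52803)), 28630), -1)) = Mul(5795, Pow(Add(Add(-169931, 52803), 28630), -1)) = Mul(5795, Pow(Add(-117128, 28630), -1)) = Mul(5795, Pow(-88498, -1)) = Mul(5795, Rational(-1, 88498)) = Rational(-5795, 88498)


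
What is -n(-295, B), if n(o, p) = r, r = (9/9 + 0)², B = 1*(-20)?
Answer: -1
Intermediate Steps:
B = -20
r = 1 (r = (9*(⅑) + 0)² = (1 + 0)² = 1² = 1)
n(o, p) = 1
-n(-295, B) = -1*1 = -1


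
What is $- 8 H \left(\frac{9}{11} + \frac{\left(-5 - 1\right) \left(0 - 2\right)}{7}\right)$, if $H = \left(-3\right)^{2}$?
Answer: $- \frac{14040}{77} \approx -182.34$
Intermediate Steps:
$H = 9$
$- 8 H \left(\frac{9}{11} + \frac{\left(-5 - 1\right) \left(0 - 2\right)}{7}\right) = \left(-8\right) 9 \left(\frac{9}{11} + \frac{\left(-5 - 1\right) \left(0 - 2\right)}{7}\right) = - 72 \left(9 \cdot \frac{1}{11} + \left(-6\right) \left(-2\right) \frac{1}{7}\right) = - 72 \left(\frac{9}{11} + 12 \cdot \frac{1}{7}\right) = - 72 \left(\frac{9}{11} + \frac{12}{7}\right) = \left(-72\right) \frac{195}{77} = - \frac{14040}{77}$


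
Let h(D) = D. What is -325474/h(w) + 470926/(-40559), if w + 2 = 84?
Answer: -6619757949/1662919 ≈ -3980.8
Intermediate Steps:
w = 82 (w = -2 + 84 = 82)
-325474/h(w) + 470926/(-40559) = -325474/82 + 470926/(-40559) = -325474*1/82 + 470926*(-1/40559) = -162737/41 - 470926/40559 = -6619757949/1662919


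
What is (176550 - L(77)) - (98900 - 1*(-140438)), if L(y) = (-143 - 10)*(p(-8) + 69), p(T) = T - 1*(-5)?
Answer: -52690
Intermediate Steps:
p(T) = 5 + T (p(T) = T + 5 = 5 + T)
L(y) = -10098 (L(y) = (-143 - 10)*((5 - 8) + 69) = -153*(-3 + 69) = -153*66 = -10098)
(176550 - L(77)) - (98900 - 1*(-140438)) = (176550 - 1*(-10098)) - (98900 - 1*(-140438)) = (176550 + 10098) - (98900 + 140438) = 186648 - 1*239338 = 186648 - 239338 = -52690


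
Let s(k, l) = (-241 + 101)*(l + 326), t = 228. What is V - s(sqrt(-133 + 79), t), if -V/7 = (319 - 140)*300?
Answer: -298340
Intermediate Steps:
V = -375900 (V = -7*(319 - 140)*300 = -1253*300 = -7*53700 = -375900)
s(k, l) = -45640 - 140*l (s(k, l) = -140*(326 + l) = -45640 - 140*l)
V - s(sqrt(-133 + 79), t) = -375900 - (-45640 - 140*228) = -375900 - (-45640 - 31920) = -375900 - 1*(-77560) = -375900 + 77560 = -298340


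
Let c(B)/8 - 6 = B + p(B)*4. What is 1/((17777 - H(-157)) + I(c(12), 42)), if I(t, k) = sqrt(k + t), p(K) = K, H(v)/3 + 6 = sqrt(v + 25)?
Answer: 1/(17795 + sqrt(570) - 6*I*sqrt(33)) ≈ 5.612e-5 + 1.086e-7*I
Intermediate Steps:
H(v) = -18 + 3*sqrt(25 + v) (H(v) = -18 + 3*sqrt(v + 25) = -18 + 3*sqrt(25 + v))
c(B) = 48 + 40*B (c(B) = 48 + 8*(B + B*4) = 48 + 8*(B + 4*B) = 48 + 8*(5*B) = 48 + 40*B)
1/((17777 - H(-157)) + I(c(12), 42)) = 1/((17777 - (-18 + 3*sqrt(25 - 157))) + sqrt(42 + (48 + 40*12))) = 1/((17777 - (-18 + 3*sqrt(-132))) + sqrt(42 + (48 + 480))) = 1/((17777 - (-18 + 3*(2*I*sqrt(33)))) + sqrt(42 + 528)) = 1/((17777 - (-18 + 6*I*sqrt(33))) + sqrt(570)) = 1/((17777 + (18 - 6*I*sqrt(33))) + sqrt(570)) = 1/((17795 - 6*I*sqrt(33)) + sqrt(570)) = 1/(17795 + sqrt(570) - 6*I*sqrt(33))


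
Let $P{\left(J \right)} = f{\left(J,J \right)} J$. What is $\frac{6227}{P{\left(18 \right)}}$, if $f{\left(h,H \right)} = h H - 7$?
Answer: $\frac{6227}{5706} \approx 1.0913$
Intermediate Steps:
$f{\left(h,H \right)} = -7 + H h$ ($f{\left(h,H \right)} = H h - 7 = -7 + H h$)
$P{\left(J \right)} = J \left(-7 + J^{2}\right)$ ($P{\left(J \right)} = \left(-7 + J J\right) J = \left(-7 + J^{2}\right) J = J \left(-7 + J^{2}\right)$)
$\frac{6227}{P{\left(18 \right)}} = \frac{6227}{18 \left(-7 + 18^{2}\right)} = \frac{6227}{18 \left(-7 + 324\right)} = \frac{6227}{18 \cdot 317} = \frac{6227}{5706}$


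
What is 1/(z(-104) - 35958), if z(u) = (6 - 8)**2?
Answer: -1/35954 ≈ -2.7813e-5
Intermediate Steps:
z(u) = 4 (z(u) = (-2)**2 = 4)
1/(z(-104) - 35958) = 1/(4 - 35958) = 1/(-35954) = -1/35954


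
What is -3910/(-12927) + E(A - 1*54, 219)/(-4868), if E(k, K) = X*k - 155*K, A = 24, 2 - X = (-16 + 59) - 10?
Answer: 445818785/62928636 ≈ 7.0845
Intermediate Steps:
X = -31 (X = 2 - ((-16 + 59) - 10) = 2 - (43 - 10) = 2 - 1*33 = 2 - 33 = -31)
E(k, K) = -155*K - 31*k (E(k, K) = -31*k - 155*K = -155*K - 31*k)
-3910/(-12927) + E(A - 1*54, 219)/(-4868) = -3910/(-12927) + (-155*219 - 31*(24 - 1*54))/(-4868) = -3910*(-1/12927) + (-33945 - 31*(24 - 54))*(-1/4868) = 3910/12927 + (-33945 - 31*(-30))*(-1/4868) = 3910/12927 + (-33945 + 930)*(-1/4868) = 3910/12927 - 33015*(-1/4868) = 3910/12927 + 33015/4868 = 445818785/62928636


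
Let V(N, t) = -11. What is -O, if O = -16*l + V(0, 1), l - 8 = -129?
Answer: -1925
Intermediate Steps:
l = -121 (l = 8 - 129 = -121)
O = 1925 (O = -16*(-121) - 11 = 1936 - 11 = 1925)
-O = -1*1925 = -1925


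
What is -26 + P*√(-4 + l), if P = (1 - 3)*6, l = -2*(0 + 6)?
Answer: -26 - 48*I ≈ -26.0 - 48.0*I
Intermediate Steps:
l = -12 (l = -2*6 = -12)
P = -12 (P = -2*6 = -12)
-26 + P*√(-4 + l) = -26 - 12*√(-4 - 12) = -26 - 48*I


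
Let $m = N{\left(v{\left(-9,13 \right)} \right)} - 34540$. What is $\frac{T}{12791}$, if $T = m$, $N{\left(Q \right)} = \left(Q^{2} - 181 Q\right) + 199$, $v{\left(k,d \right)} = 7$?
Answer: $- \frac{35559}{12791} \approx -2.78$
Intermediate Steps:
$N{\left(Q \right)} = 199 + Q^{2} - 181 Q$
$m = -35559$ ($m = \left(199 + 7^{2} - 1267\right) - 34540 = \left(199 + 49 - 1267\right) - 34540 = -1019 - 34540 = -35559$)
$T = -35559$
$\frac{T}{12791} = - \frac{35559}{12791}$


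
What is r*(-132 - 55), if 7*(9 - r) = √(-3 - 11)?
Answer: -1683 + 187*I*√14/7 ≈ -1683.0 + 99.956*I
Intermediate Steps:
r = 9 - I*√14/7 (r = 9 - √(-3 - 11)/7 = 9 - I*√14/7 ≈ 9.0 - 0.53452*I)
r*(-132 - 55) = (9 - I*√14/7)*(-132 - 55) = (9 - I*√14/7)*(-187) = -1683 + 187*I*√14/7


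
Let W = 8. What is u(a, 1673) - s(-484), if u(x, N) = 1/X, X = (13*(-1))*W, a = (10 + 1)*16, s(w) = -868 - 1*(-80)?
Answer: 81951/104 ≈ 787.99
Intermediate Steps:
s(w) = -788 (s(w) = -868 + 80 = -788)
a = 176 (a = 11*16 = 176)
X = -104 (X = (13*(-1))*8 = -13*8 = -104)
u(x, N) = -1/104 (u(x, N) = 1/(-104) = -1/104)
u(a, 1673) - s(-484) = -1/104 - 1*(-788) = -1/104 + 788 = 81951/104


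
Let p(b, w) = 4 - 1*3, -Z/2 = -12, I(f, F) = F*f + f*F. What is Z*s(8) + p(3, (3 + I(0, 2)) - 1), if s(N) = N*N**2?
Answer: 12289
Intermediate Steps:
I(f, F) = 2*F*f (I(f, F) = F*f + F*f = 2*F*f)
s(N) = N**3
Z = 24 (Z = -2*(-12) = 24)
p(b, w) = 1 (p(b, w) = 4 - 3 = 1)
Z*s(8) + p(3, (3 + I(0, 2)) - 1) = 24*8**3 + 1 = 24*512 + 1 = 12288 + 1 = 12289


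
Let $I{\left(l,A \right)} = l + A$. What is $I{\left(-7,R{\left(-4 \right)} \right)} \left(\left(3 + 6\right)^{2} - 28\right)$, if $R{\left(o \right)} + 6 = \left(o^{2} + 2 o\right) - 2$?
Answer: $-371$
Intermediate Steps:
$R{\left(o \right)} = -8 + o^{2} + 2 o$ ($R{\left(o \right)} = -6 - \left(2 - o^{2} - 2 o\right) = -6 + \left(-2 + o^{2} + 2 o\right) = -8 + o^{2} + 2 o$)
$I{\left(l,A \right)} = A + l$
$I{\left(-7,R{\left(-4 \right)} \right)} \left(\left(3 + 6\right)^{2} - 28\right) = \left(\left(-8 + \left(-4\right)^{2} + 2 \left(-4\right)\right) - 7\right) \left(\left(3 + 6\right)^{2} - 28\right) = \left(\left(-8 + 16 - 8\right) - 7\right) \left(9^{2} - 28\right) = \left(0 - 7\right) \left(81 - 28\right) = \left(-7\right) 53 = -371$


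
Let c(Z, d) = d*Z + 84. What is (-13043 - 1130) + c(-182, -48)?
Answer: -5353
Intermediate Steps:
c(Z, d) = 84 + Z*d (c(Z, d) = Z*d + 84 = 84 + Z*d)
(-13043 - 1130) + c(-182, -48) = (-13043 - 1130) + (84 - 182*(-48)) = -14173 + (84 + 8736) = -14173 + 8820 = -5353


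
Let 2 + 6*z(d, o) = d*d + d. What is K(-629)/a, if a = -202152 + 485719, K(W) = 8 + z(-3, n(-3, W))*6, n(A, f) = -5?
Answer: 12/283567 ≈ 4.2318e-5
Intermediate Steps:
z(d, o) = -⅓ + d/6 + d²/6 (z(d, o) = -⅓ + (d*d + d)/6 = -⅓ + (d² + d)/6 = -⅓ + (d + d²)/6 = -⅓ + (d/6 + d²/6) = -⅓ + d/6 + d²/6)
K(W) = 12 (K(W) = 8 + (-⅓ + (⅙)*(-3) + (⅙)*(-3)²)*6 = 8 + (-⅓ - ½ + (⅙)*9)*6 = 8 + (-⅓ - ½ + 3/2)*6 = 8 + (⅔)*6 = 8 + 4 = 12)
a = 283567
K(-629)/a = 12/283567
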